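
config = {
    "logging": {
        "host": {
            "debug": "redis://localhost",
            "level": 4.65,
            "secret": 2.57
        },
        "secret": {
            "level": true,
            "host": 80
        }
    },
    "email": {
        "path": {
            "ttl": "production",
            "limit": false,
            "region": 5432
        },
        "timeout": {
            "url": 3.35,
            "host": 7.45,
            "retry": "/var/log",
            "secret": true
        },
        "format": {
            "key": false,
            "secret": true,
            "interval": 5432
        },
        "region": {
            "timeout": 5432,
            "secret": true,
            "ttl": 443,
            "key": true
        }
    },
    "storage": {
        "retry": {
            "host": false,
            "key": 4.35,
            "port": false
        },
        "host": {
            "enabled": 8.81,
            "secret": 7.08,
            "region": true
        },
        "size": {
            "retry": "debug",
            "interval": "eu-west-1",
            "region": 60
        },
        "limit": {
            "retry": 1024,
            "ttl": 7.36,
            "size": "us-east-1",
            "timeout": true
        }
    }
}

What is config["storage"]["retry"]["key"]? 4.35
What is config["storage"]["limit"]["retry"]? 1024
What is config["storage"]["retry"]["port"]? False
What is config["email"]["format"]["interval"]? 5432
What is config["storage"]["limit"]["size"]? "us-east-1"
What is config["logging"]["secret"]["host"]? 80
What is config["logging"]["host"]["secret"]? 2.57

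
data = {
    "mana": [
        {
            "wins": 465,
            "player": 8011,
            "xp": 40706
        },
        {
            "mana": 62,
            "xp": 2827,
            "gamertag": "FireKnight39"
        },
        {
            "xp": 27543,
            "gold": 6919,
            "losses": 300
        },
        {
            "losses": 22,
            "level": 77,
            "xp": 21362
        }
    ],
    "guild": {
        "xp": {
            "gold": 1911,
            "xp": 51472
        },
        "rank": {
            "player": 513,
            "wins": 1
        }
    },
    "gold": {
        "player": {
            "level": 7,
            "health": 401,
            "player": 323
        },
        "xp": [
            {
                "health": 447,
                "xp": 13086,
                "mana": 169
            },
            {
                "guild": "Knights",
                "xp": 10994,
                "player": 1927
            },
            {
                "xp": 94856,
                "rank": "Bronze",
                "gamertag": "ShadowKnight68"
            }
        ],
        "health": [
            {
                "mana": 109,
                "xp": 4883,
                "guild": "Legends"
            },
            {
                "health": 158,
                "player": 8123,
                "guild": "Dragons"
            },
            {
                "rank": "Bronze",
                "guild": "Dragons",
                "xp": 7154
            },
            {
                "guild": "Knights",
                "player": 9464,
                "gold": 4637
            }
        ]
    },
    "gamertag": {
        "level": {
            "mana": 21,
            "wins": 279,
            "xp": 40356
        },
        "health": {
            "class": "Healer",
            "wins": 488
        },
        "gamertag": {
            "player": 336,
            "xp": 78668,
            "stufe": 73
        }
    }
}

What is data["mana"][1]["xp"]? 2827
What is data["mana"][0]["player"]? 8011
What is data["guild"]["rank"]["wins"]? 1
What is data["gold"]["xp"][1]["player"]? 1927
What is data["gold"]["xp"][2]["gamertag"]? "ShadowKnight68"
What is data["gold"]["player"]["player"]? 323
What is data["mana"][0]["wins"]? 465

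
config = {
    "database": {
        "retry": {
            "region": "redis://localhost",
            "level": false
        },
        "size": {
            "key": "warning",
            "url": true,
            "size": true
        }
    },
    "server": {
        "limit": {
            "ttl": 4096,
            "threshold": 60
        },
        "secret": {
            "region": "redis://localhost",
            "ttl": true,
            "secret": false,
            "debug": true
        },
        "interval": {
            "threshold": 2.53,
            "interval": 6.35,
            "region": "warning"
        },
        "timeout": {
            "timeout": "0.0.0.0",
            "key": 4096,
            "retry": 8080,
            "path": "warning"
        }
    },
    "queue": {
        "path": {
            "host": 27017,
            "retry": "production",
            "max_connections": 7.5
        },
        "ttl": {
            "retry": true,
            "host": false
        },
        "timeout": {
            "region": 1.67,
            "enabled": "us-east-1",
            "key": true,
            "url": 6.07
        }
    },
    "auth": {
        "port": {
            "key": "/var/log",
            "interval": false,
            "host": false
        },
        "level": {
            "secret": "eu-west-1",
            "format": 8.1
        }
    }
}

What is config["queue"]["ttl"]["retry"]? True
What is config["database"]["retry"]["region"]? "redis://localhost"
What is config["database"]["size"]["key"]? "warning"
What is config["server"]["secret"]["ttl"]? True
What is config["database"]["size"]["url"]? True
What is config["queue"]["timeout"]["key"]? True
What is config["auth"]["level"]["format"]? 8.1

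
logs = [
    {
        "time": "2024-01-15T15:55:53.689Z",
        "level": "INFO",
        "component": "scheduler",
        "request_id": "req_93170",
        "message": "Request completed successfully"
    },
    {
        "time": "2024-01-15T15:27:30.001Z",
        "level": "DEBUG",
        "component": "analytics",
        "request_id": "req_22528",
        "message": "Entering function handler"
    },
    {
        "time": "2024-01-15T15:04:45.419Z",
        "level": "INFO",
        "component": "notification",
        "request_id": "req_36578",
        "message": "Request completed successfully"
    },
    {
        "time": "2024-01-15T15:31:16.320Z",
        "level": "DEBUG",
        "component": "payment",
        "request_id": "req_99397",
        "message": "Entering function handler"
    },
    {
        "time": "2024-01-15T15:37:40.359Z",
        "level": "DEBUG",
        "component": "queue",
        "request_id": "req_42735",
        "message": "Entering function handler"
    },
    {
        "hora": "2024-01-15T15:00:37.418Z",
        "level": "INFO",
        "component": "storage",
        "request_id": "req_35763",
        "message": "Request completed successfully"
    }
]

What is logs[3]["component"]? "payment"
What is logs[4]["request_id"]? "req_42735"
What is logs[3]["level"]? "DEBUG"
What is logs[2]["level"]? "INFO"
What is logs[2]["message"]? "Request completed successfully"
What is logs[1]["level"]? "DEBUG"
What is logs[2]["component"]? "notification"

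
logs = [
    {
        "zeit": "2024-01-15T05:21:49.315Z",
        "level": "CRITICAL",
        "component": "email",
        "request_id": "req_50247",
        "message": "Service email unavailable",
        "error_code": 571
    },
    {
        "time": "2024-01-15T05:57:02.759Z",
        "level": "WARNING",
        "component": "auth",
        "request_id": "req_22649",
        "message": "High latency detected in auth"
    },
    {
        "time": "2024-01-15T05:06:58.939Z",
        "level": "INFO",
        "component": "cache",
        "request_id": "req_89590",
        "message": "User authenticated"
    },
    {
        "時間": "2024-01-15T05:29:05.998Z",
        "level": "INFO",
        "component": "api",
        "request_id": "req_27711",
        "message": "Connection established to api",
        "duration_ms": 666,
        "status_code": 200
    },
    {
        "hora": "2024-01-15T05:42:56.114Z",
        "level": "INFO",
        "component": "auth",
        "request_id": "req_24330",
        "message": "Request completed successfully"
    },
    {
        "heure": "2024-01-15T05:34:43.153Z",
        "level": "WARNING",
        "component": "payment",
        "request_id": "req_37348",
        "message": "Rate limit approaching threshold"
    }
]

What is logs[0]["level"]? "CRITICAL"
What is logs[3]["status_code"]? 200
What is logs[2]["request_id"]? "req_89590"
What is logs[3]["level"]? "INFO"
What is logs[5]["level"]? "WARNING"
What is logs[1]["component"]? "auth"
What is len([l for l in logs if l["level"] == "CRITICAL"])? 1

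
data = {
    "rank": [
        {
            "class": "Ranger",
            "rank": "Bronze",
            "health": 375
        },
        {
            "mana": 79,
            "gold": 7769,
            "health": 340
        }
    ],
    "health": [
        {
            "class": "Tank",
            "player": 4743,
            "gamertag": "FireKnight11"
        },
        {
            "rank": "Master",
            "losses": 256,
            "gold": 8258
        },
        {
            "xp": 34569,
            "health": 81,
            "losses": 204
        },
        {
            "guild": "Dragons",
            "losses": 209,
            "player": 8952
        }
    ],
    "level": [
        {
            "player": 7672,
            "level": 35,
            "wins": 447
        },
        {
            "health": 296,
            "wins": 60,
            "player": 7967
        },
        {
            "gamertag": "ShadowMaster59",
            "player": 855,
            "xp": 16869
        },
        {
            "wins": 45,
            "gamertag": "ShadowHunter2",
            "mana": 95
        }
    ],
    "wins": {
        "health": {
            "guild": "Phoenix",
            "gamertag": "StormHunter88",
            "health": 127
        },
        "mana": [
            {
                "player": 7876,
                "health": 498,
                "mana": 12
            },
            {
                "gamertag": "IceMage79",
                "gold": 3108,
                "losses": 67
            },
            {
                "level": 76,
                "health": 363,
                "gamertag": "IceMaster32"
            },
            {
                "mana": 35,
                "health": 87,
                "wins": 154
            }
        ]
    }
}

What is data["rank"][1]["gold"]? 7769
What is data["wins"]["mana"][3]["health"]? 87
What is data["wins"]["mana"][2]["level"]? 76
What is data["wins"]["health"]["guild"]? "Phoenix"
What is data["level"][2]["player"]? 855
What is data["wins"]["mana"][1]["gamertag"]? "IceMage79"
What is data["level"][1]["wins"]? 60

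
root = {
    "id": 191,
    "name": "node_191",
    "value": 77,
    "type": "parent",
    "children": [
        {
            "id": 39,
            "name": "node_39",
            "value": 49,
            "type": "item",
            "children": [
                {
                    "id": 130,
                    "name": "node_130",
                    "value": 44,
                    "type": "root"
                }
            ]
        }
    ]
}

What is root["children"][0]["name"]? "node_39"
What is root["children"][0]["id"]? 39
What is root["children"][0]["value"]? 49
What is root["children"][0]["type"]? "item"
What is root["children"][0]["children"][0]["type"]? "root"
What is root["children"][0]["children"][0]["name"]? "node_130"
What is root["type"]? "parent"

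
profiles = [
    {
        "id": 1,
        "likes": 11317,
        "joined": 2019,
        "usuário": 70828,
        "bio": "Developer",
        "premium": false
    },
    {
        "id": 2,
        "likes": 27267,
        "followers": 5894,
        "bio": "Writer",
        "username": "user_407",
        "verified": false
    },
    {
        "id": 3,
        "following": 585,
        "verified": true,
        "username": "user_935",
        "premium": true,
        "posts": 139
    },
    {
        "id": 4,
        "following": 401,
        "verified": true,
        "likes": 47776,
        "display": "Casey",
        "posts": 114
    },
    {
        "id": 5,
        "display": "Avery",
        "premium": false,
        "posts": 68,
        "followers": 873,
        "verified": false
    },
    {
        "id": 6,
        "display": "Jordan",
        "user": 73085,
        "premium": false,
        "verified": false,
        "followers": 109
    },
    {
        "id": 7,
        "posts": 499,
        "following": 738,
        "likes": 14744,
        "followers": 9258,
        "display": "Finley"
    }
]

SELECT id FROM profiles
[1, 2, 3, 4, 5, 6, 7]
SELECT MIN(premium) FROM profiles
False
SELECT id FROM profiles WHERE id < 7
[1, 2, 3, 4, 5, 6]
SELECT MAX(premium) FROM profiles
True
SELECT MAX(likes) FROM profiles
47776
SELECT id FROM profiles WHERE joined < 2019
[]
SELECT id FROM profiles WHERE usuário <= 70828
[1]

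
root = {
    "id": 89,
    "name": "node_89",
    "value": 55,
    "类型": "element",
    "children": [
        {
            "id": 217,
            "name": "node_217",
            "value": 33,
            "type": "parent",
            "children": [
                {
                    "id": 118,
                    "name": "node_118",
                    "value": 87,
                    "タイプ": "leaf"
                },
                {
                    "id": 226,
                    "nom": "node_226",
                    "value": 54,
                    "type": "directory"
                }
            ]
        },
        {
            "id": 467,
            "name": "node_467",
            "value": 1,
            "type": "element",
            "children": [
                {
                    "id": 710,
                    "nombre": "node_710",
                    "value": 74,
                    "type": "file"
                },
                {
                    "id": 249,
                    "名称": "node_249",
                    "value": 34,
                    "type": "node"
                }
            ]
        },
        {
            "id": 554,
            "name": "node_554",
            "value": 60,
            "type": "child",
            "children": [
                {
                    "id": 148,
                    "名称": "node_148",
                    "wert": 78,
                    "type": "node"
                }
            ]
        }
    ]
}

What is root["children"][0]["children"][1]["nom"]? "node_226"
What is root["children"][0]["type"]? "parent"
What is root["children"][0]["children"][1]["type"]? "directory"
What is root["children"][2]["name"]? "node_554"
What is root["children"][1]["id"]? 467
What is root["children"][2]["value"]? 60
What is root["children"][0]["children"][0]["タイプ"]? "leaf"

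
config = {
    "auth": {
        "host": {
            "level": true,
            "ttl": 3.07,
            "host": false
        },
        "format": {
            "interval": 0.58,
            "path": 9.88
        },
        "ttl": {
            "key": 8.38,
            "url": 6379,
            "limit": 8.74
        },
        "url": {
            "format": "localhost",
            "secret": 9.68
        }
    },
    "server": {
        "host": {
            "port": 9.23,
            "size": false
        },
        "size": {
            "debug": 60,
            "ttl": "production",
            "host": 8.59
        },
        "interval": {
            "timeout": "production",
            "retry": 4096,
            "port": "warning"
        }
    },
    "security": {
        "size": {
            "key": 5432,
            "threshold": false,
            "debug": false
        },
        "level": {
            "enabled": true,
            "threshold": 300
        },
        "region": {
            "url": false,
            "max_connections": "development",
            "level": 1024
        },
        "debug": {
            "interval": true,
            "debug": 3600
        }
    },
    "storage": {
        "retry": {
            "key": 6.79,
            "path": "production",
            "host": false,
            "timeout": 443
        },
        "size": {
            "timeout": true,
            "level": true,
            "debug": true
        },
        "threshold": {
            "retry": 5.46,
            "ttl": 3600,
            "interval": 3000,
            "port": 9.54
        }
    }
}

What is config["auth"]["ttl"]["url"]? 6379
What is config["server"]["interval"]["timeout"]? "production"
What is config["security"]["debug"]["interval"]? True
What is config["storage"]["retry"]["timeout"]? 443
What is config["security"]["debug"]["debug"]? 3600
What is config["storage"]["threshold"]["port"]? 9.54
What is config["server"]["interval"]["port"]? "warning"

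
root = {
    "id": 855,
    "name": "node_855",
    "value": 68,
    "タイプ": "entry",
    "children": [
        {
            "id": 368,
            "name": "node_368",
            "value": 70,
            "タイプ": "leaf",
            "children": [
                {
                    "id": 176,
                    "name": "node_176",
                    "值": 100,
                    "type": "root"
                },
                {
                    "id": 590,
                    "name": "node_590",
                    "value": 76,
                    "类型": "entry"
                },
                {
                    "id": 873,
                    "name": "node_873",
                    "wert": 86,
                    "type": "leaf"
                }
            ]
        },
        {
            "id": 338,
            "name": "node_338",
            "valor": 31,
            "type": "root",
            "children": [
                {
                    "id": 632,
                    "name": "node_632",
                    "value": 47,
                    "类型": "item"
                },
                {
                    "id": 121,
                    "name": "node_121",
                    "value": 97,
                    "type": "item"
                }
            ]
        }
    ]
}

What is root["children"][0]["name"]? "node_368"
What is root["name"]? "node_855"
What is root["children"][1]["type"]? "root"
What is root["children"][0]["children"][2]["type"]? "leaf"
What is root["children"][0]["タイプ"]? "leaf"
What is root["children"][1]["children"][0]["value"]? 47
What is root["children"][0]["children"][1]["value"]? 76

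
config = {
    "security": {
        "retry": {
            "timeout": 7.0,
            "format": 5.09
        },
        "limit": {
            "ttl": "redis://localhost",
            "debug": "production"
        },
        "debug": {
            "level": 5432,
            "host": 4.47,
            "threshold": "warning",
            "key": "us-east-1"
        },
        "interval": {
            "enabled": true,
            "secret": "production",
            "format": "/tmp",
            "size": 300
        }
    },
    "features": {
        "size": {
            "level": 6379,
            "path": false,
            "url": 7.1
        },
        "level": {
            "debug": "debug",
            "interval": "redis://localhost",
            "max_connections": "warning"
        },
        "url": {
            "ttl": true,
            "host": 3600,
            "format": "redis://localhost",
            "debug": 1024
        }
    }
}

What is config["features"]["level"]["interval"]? "redis://localhost"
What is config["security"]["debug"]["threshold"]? "warning"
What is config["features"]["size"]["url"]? 7.1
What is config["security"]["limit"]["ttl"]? "redis://localhost"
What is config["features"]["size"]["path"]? False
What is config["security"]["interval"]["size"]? 300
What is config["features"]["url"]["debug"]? 1024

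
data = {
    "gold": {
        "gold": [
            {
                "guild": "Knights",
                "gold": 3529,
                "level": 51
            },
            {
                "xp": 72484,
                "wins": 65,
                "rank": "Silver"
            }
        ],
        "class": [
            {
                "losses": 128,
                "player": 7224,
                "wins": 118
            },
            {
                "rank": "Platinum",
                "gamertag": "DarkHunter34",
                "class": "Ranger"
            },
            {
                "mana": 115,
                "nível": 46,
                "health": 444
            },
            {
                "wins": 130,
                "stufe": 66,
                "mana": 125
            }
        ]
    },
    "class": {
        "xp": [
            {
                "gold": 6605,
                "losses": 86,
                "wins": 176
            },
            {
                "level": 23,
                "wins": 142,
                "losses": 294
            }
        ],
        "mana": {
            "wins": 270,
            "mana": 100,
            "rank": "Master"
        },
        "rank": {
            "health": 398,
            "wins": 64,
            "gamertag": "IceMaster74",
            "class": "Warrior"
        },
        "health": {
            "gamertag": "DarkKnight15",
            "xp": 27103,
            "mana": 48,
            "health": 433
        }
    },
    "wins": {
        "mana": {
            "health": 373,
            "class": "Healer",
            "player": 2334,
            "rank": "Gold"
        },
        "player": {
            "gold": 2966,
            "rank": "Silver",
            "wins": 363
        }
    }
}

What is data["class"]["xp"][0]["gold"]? 6605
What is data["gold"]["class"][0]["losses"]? 128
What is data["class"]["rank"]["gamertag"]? "IceMaster74"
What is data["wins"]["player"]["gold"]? 2966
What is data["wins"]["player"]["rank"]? "Silver"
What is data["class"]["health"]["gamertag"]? "DarkKnight15"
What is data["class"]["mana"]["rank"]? "Master"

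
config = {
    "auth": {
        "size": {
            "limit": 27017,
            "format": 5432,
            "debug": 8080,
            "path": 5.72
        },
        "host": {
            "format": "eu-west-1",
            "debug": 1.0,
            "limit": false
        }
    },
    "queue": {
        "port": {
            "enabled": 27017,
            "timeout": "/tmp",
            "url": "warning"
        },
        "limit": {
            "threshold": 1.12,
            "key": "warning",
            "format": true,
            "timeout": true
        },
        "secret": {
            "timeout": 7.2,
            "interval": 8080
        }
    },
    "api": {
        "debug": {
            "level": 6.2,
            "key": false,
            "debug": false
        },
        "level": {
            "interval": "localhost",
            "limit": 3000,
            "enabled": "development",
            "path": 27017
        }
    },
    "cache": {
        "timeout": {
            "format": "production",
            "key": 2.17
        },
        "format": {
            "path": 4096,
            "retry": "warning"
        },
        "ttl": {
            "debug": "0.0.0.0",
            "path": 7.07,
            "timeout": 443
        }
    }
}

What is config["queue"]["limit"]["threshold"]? 1.12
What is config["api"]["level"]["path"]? 27017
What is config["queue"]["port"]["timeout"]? "/tmp"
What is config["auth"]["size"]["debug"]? 8080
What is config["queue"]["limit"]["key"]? "warning"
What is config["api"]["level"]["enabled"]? "development"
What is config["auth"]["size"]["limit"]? 27017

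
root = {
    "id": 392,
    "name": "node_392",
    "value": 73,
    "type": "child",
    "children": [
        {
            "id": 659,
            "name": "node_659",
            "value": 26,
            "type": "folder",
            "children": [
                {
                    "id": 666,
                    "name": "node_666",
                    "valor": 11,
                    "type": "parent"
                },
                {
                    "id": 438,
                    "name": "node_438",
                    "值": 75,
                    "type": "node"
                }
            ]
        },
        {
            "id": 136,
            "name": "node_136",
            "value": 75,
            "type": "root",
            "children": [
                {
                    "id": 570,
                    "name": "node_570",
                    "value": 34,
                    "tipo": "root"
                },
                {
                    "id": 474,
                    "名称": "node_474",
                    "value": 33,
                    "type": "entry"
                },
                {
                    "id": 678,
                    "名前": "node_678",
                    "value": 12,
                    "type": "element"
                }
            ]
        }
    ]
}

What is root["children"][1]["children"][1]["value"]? 33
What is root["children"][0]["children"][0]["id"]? 666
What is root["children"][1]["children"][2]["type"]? "element"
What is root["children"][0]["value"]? 26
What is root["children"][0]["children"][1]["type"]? "node"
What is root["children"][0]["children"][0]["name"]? "node_666"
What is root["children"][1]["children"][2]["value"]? 12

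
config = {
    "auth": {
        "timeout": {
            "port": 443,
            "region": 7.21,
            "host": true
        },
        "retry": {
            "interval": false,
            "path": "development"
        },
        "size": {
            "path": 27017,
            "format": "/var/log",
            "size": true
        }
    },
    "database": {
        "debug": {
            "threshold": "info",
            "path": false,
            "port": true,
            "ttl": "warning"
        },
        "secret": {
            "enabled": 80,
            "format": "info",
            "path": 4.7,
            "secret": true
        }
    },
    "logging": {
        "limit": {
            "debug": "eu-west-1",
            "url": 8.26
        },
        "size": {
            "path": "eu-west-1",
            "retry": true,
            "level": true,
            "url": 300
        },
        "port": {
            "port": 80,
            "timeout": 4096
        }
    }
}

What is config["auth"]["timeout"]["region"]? 7.21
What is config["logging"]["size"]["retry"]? True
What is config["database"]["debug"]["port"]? True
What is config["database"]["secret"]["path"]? 4.7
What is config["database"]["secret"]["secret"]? True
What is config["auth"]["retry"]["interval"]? False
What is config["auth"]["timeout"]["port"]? 443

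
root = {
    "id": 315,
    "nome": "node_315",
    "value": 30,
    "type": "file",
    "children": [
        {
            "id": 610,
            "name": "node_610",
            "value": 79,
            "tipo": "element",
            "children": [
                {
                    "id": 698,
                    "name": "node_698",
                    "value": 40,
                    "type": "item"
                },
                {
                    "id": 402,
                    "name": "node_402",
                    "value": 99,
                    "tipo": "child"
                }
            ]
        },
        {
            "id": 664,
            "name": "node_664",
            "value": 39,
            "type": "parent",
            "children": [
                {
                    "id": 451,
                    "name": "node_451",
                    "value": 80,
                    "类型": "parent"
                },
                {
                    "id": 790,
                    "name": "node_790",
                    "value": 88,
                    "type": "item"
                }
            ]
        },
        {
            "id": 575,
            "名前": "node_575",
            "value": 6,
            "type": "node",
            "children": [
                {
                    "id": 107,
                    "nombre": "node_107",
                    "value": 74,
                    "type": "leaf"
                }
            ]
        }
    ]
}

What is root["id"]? 315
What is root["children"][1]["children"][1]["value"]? 88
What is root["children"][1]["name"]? "node_664"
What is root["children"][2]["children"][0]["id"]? 107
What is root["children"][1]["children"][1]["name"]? "node_790"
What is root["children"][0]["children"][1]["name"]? "node_402"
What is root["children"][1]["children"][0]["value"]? 80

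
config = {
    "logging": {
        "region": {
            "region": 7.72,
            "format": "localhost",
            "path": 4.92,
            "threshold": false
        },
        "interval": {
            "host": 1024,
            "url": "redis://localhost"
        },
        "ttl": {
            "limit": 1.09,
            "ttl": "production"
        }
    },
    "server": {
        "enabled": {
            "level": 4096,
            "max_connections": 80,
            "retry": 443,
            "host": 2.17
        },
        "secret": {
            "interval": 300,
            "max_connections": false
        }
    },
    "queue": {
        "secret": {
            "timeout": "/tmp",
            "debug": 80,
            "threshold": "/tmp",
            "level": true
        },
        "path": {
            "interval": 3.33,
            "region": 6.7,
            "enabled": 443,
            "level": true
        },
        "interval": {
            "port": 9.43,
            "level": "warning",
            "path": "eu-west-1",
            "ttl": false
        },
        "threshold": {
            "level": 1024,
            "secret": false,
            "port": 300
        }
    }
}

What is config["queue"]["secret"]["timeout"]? "/tmp"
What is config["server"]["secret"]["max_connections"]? False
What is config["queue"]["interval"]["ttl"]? False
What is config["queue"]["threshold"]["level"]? 1024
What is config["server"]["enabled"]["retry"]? 443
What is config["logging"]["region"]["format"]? "localhost"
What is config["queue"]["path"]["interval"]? 3.33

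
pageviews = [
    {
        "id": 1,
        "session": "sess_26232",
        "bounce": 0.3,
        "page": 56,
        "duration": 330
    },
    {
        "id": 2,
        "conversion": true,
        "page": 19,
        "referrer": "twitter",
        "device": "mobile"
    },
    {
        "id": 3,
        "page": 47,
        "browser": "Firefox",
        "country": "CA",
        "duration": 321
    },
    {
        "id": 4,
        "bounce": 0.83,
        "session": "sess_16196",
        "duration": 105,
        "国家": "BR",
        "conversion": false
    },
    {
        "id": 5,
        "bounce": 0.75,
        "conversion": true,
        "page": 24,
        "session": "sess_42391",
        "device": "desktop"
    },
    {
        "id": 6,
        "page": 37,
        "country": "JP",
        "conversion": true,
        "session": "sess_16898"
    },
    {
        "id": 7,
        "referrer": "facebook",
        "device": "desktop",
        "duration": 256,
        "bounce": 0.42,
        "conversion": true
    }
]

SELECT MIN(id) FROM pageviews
1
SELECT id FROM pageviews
[1, 2, 3, 4, 5, 6, 7]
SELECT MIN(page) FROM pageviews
19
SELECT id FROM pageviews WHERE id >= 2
[2, 3, 4, 5, 6, 7]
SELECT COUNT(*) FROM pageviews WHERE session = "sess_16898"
1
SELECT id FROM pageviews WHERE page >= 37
[1, 3, 6]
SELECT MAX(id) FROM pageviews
7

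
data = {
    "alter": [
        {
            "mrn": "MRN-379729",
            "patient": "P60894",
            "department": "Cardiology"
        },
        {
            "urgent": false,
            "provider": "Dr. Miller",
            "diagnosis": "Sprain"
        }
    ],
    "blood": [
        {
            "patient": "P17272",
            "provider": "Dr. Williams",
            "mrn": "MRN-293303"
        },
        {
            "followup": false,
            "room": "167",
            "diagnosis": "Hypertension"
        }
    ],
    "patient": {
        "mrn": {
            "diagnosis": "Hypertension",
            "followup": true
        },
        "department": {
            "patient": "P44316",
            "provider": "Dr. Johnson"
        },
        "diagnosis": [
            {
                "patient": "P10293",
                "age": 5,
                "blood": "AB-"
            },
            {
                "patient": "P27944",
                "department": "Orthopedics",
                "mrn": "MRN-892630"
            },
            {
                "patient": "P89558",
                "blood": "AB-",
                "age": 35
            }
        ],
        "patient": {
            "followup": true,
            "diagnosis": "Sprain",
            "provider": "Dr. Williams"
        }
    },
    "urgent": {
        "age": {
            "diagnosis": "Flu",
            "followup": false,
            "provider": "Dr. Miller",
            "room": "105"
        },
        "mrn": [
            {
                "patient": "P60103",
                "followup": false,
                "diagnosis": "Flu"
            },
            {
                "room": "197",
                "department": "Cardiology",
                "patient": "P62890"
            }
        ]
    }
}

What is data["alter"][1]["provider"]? "Dr. Miller"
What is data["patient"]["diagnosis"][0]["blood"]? "AB-"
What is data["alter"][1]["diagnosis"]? "Sprain"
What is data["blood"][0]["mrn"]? "MRN-293303"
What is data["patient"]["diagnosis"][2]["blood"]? "AB-"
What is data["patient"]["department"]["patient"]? "P44316"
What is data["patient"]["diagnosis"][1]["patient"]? "P27944"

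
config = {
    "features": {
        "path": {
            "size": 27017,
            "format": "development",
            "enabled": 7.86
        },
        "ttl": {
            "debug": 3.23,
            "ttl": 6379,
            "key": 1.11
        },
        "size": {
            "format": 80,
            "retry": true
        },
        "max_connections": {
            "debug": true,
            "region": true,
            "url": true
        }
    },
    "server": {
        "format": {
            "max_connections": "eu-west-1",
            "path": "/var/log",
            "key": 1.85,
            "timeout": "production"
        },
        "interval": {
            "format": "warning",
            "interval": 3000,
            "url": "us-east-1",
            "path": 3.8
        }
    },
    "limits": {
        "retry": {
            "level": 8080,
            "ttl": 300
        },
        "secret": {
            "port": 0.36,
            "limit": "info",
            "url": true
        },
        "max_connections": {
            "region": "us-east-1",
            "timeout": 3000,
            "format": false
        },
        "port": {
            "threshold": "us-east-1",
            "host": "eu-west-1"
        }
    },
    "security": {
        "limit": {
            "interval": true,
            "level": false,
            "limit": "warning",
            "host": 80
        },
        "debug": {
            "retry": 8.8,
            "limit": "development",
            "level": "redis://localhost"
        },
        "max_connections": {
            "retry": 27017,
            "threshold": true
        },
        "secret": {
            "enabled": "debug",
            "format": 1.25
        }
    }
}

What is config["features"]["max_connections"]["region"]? True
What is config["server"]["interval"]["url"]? "us-east-1"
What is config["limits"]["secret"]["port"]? 0.36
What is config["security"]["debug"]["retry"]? 8.8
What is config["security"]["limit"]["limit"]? "warning"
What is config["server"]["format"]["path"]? "/var/log"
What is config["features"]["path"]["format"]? "development"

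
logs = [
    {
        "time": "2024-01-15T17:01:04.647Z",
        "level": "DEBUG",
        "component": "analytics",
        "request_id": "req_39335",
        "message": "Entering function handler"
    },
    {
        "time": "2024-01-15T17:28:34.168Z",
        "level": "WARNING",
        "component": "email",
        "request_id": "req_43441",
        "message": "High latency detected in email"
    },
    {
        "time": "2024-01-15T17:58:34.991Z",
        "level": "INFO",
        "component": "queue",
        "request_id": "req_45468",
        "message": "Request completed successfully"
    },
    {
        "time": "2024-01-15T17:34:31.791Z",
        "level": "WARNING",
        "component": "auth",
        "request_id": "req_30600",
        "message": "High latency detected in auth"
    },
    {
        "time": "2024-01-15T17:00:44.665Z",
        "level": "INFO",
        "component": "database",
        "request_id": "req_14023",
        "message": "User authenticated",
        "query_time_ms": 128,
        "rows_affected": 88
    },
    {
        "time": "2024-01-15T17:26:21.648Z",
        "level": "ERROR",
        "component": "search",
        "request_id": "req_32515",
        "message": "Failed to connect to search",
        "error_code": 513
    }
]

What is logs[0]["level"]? "DEBUG"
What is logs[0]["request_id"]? "req_39335"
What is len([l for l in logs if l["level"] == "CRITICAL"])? 0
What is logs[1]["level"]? "WARNING"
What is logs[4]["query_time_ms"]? 128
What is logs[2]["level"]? "INFO"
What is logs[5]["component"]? "search"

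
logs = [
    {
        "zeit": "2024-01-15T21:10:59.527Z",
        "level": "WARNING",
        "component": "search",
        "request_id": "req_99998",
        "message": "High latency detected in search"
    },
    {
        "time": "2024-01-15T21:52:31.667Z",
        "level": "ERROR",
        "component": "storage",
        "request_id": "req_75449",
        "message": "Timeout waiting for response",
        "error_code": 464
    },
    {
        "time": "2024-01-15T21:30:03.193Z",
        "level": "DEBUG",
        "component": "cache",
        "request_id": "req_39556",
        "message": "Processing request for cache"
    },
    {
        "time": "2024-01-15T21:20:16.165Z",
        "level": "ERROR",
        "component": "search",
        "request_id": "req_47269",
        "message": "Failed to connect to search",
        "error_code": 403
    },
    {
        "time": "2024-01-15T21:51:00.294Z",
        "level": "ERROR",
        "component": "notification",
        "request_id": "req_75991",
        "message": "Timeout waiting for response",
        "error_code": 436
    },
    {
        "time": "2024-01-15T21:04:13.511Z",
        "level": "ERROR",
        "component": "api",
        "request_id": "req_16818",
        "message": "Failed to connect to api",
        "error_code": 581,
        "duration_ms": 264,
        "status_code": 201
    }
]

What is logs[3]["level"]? "ERROR"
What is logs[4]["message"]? "Timeout waiting for response"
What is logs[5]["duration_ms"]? 264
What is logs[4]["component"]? "notification"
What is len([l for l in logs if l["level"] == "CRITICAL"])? 0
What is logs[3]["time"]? "2024-01-15T21:20:16.165Z"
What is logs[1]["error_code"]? 464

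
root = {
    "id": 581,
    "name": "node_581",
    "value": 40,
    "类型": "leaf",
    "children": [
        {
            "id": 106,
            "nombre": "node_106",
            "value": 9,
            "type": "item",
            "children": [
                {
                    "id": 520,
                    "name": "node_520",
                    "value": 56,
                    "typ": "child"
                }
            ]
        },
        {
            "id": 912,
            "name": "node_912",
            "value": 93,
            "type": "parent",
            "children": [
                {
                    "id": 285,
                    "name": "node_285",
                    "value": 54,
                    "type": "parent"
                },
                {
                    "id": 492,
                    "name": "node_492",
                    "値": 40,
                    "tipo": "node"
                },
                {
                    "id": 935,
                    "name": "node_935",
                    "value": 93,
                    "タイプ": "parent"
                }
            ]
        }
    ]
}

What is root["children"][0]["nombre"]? "node_106"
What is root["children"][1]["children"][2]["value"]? 93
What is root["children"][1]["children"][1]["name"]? "node_492"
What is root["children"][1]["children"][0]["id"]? 285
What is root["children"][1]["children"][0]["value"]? 54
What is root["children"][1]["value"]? 93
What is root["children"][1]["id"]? 912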